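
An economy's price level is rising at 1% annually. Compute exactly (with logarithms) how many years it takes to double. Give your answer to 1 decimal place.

69.7 years

t = ln(2) / ln(1 + 0.01) = 0.6931 / 0.009950 ≈ 69.66.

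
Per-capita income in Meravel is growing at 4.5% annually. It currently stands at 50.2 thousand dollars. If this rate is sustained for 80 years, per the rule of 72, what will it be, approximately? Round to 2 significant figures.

It doubles every 72/4.5 ≈ 16.00 years, so 80 years is 5.00 doublings.
2^5.00 ≈ 32.00; 50.2 × 32.00 ≈ 1600 thousand dollars.

about 1600 thousand dollars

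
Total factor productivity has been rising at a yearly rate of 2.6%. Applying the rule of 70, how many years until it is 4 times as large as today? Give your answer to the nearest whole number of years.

roughly 54 years

Doubling time ≈ 70/2.6 = 26.92 years.
Getting to 4× needs 2 doublings: 2 × 26.92 ≈ 54 years.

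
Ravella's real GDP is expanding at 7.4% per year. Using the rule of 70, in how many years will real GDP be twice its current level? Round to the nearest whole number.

70/7.4 ≈ 9.46, so it doubles roughly every 9 years.

around 9 years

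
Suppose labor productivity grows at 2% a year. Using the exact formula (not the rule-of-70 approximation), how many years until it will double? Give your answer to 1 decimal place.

t = ln(2) / ln(1 + 0.02) = 0.6931 / 0.019803 ≈ 35.00.

35.0 years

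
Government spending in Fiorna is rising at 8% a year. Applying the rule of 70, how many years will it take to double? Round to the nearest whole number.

9 years

At 8%, doubling takes about 70/8 = 8.75 years.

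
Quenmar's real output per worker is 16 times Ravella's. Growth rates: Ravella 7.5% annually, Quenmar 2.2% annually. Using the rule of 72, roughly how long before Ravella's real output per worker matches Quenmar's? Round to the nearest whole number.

What matters is the difference: 5.3 pp.
Rule of 72 on the gap: the ratio halves every 72/5.3 ≈ 13.58 years.
A 16 times gap closes after 4 halvings: 4 × 13.58 ≈ 54 years.

approximately 54 years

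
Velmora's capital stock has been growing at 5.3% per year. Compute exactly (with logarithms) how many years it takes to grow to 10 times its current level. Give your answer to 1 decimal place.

t = ln(10) / ln(1 + 0.053) = 2.3026 / 0.051643 ≈ 44.59.

44.6 years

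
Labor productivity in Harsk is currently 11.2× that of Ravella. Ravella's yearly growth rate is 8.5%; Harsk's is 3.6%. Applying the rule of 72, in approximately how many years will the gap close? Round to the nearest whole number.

Ravella gains on Harsk at 8.5% − 3.6% = 4.9 points a year.
At that relative rate the gap halves every 72/4.9 ≈ 14.69 years.
An 11.2× gap takes log₂(11.2) ≈ 3.49 halvings to close: 3.49 × 14.69 ≈ 51 years.

approximately 51 years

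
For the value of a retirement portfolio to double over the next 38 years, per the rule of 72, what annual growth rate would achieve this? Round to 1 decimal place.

around 1.9% annually

72 / 38 ≈ 1.89, so about 1.9% annually.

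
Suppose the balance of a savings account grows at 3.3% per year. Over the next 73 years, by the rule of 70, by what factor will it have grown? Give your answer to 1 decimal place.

10.9 times

Doubles every ≈ 21.21 years (70/3.3).
73 years is 3.44 doublings; 2^3.44 ≈ 10.9×.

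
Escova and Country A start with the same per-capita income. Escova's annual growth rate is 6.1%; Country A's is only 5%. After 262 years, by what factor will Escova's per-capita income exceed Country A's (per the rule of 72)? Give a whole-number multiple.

roughly 16 times

Escova pulls ahead at 1.1 pp per year, so the ratio doubles every 72/1.1 ≈ 65.45 years.
In 262 years that's 4.00 doublings: 2^4.00 ≈ 16.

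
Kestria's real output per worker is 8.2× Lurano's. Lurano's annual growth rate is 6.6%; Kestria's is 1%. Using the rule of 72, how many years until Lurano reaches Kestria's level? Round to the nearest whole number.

The growth-rate gap is 6.6% − 1% = 5.6 percentage points.
So the ratio between them halves every 72/5.6 ≈ 12.86 years.
An 8.2× gap takes log₂(8.2) ≈ 3.04 halvings to close: 3.04 × 12.86 ≈ 39 years.

approximately 39 years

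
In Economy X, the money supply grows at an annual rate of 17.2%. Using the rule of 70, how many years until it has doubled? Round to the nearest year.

Doubling time ≈ 70 / 17.2 = 4.07 years.

about 4 years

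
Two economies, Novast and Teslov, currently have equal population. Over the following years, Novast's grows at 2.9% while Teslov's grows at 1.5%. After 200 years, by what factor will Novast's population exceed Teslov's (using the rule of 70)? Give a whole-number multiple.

≈ 16 times

Novast pulls ahead at 1.4 pp per year, so the ratio doubles every 70/1.4 ≈ 50.00 years.
In 200 years that's 4.00 doublings: 2^4.00 ≈ 16.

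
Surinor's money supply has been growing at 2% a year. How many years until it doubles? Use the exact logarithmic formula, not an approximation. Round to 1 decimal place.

t = ln(2) / ln(1 + 0.02) = 0.6931 / 0.019803 ≈ 35.00.

35.0 years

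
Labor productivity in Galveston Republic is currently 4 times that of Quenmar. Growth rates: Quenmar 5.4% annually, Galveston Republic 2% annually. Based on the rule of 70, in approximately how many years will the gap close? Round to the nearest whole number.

Quenmar gains on Galveston Republic at 5.4% − 2% = 3.4 points a year.
At that relative rate the gap halves every 70/3.4 ≈ 20.59 years.
A 4 times gap closes after 2 halvings: 2 × 20.59 ≈ 41 years.

41 years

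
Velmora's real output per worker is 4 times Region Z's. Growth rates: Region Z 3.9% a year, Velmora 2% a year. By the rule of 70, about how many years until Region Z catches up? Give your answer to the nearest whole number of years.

What matters is the difference: 1.9 pp.
Rule of 70 on the gap: the ratio halves every 70/1.9 ≈ 36.84 years.
A 4 times gap closes after 2 halvings: 2 × 36.84 ≈ 74 years.

≈ 74 years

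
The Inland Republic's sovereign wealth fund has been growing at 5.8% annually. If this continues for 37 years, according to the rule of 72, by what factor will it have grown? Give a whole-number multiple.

Doubling time ≈ 72/5.8 = 12.41 years.
37/12.41 ≈ 3 doublings, so about 2^3 = 8×.

about 8 times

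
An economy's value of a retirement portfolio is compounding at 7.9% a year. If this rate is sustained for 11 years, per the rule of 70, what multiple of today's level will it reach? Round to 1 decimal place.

2.4 times

Doubles every ≈ 8.86 years (70/7.9).
11 years is 1.24 doublings; 2^1.24 ≈ 2.4×.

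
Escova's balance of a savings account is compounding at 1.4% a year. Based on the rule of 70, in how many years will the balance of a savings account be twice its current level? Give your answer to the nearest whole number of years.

around 50 years

At 1.4%, doubling takes about 70/1.4 = 50.00 years.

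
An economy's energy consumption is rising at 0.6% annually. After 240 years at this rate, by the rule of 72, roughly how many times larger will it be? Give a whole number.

At 0.6% one doubling takes ≈ 120.00 years; 240 years is 2 of them, so ×4.

approximately 4 times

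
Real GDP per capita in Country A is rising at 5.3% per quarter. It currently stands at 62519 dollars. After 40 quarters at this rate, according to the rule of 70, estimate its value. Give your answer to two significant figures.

It doubles every 70/5.3 ≈ 13.21 quarters, so 40 quarters is 3.03 doublings.
2^3.03 ≈ 8.17; 62519 × 8.17 ≈ 510000 dollars.

approximately 510000 dollars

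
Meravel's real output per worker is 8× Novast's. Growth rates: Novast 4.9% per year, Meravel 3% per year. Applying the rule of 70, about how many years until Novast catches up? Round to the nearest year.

around 111 years

Novast gains on Meravel at 4.9% − 3% = 1.9 points a year.
At that relative rate the gap halves every 70/1.9 ≈ 36.84 years.
An 8× gap closes after 3 halvings: 3 × 36.84 ≈ 111 years.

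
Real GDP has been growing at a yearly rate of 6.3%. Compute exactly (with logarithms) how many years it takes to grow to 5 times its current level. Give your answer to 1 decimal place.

t = ln(5) / ln(1 + 0.063) = 1.6094 / 0.061095 ≈ 26.34.

26.3 years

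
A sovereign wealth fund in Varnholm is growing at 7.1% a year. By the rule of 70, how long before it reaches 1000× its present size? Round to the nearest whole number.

At 7.1% it doubles every 70/7.1 ≈ 9.86 years.
1000× is log₂ 1000 ≈ 9.97 doublings, so ≈ 9.97 × 9.86 = 98 years.

around 98 years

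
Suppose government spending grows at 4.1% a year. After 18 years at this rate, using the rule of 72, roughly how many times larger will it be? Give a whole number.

72/4.1 ≈ 17.56 years per doubling.
18 years fits 1 doubling: 2^1 = 2.

roughly 2 times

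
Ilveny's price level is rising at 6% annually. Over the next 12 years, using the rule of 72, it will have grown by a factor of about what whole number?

72/6 ≈ 12.00 years per doubling.
12 years fits 1 doubling: 2^1 = 2.

roughly 2 times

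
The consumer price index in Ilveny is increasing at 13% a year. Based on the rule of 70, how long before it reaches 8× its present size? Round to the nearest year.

One doubling takes 70/13 = 5.38 years.
8 = 2^3, so 3 doublings → 16 years.

roughly 16 years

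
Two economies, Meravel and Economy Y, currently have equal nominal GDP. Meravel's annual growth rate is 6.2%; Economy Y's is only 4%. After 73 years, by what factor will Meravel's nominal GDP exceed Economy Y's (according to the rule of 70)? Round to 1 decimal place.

around 4.9 times

Meravel pulls ahead at 2.2 pp per year, so the ratio doubles every 70/2.2 ≈ 31.82 years.
In 73 years that's 2.29 doublings: 2^2.29 ≈ 4.9.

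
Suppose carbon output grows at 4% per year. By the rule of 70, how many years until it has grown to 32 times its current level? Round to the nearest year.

One doubling takes 70/4 = 17.50 years.
Getting to 32× needs 5 doublings: 5 × 17.50 ≈ 88 years.

≈ 88 years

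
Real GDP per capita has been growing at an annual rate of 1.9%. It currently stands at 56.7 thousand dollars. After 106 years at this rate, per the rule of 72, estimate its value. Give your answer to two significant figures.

about 390 thousand dollars

Doubling time ≈ 72/1.9 = 37.89 years.
106 years is 106/37.89 ≈ 2.80 doublings, a factor of 2^2.80 ≈ 6.96.
56.7 × 6.96 ≈ 390 thousand dollars.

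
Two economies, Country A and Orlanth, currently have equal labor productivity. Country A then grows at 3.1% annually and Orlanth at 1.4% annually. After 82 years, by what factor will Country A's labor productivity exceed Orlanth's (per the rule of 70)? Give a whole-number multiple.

around 4 times

Country A pulls ahead at 1.7 pp per year, so the ratio doubles every 70/1.7 ≈ 41.18 years.
In 82 years that's 1.99 doublings: 2^1.99 ≈ 4.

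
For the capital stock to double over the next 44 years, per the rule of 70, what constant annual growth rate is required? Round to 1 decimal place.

≈ 1.6%

70 / 44 ≈ 1.59, so about 1.6% a year.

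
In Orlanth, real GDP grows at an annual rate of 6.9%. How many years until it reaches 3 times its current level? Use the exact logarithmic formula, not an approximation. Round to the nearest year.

t = ln(3) / ln(1 + 0.069) = 1.0986 / 0.066724 ≈ 16.46.
≈ 16 years.

16 years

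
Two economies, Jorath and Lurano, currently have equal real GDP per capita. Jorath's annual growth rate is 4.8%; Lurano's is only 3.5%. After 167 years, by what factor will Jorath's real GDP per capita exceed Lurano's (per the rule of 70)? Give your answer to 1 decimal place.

Rate gap = 4.8% − 3.5% = 1.3 points.
The ratio doubles every 70/1.3 ≈ 53.85 years.
167/53.85 ≈ 3.10 doublings → ratio ≈ 2^3.10 ≈ 8.6.

approximately 8.6 times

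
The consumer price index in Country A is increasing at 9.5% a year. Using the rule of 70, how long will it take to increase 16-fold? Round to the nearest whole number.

roughly 29 years

One doubling takes 70/9.5 = 7.37 years.
16× is 4 doublings, so 4 × 7.37 ≈ 29 years.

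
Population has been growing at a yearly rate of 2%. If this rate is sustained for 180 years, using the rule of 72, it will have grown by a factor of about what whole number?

At 2% one doubling takes ≈ 36.00 years; 180 years is 5 of them, so ×32.

32 times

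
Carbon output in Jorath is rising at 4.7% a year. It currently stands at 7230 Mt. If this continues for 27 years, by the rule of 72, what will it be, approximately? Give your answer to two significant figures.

Doubling time ≈ 72/4.7 = 15.32 years.
27 years is 27/15.32 ≈ 1.76 doublings, a factor of 2^1.76 ≈ 3.39.
7230 × 3.39 ≈ 25000 Mt.

25000 Mt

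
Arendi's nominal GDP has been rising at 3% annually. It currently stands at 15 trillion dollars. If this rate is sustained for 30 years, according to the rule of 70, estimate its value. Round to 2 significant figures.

Doubling time ≈ 70/3 = 23.33 years.
30 years is 30/23.33 ≈ 1.29 doublings, a factor of 2^1.29 ≈ 2.45.
15 × 2.45 ≈ 37 trillion dollars.

around 37 trillion dollars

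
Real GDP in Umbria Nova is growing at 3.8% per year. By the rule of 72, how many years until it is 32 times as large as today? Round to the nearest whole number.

At 3.8% it doubles every 72/3.8 ≈ 18.95 years.
32 = 2^5, so 5 doublings → 95 years.

95 years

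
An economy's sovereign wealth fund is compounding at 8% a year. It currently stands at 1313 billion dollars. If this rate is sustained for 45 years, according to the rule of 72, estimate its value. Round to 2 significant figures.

Doubling time ≈ 72/8 = 9.00 years.
45 years is 45/9.00 ≈ 5.00 doublings, a factor of 2^5.00 ≈ 32.00.
1313 × 32.00 ≈ 42000 billion dollars.

about 42000 billion dollars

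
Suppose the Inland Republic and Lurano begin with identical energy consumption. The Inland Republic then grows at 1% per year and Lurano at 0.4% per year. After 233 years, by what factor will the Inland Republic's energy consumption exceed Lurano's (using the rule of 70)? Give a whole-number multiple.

4 times

Only the 0.6-point difference matters.
70/0.6 ≈ 116.67 years per doubling of the ratio; 233 years gives 2.00 doublings, so ≈ 4×.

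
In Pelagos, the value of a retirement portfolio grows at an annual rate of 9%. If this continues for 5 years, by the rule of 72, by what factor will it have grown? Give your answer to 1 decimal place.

Doubles every ≈ 8.00 years (72/9).
5 years is 0.63 doublings; 2^0.63 ≈ 1.5×.

1.5 times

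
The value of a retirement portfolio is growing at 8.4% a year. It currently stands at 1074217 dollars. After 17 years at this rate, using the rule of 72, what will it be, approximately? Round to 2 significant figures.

around 4200000 dollars

Doubling time ≈ 72/8.4 = 8.57 years.
17 years is 17/8.57 ≈ 1.98 doublings, a factor of 2^1.98 ≈ 3.94.
1074217 × 3.94 ≈ 4200000 dollars.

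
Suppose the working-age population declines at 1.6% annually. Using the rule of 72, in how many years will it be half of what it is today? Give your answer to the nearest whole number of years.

≈ 45 years

Falling at 1.6%, it halves about every 72/1.6 = 45.00 years.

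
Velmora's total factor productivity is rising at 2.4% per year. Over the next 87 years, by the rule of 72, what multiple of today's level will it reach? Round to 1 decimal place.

Doubling time ≈ 72/2.4 = 30.00 years.
87 years / 30.00 ≈ 2.90 doublings → factor 2^2.90 ≈ 7.5.

≈ 7.5 times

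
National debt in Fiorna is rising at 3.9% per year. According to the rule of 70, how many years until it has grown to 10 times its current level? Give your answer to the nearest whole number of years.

Doubling time ≈ 70/3.9 = 17.95 years.
Reaching 10× takes log₂(10) ≈ 3.32 doublings.
3.32 × 17.95 ≈ 60 years.

approximately 60 years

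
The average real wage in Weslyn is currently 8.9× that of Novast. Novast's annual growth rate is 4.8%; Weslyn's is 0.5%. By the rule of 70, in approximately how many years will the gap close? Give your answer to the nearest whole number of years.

The growth-rate gap is 4.8% − 0.5% = 4.3 percentage points.
So the ratio between them halves every 70/4.3 ≈ 16.28 years.
An 8.9× gap takes log₂(8.9) ≈ 3.15 halvings to close: 3.15 × 16.28 ≈ 51 years.

roughly 51 years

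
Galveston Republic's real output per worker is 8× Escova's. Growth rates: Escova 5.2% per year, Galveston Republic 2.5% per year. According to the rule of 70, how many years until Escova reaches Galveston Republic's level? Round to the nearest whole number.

approximately 78 years

Escova gains on Galveston Republic at 5.2% − 2.5% = 2.7 points a year.
At that relative rate the gap halves every 70/2.7 ≈ 25.93 years.
An 8× gap closes after 3 halvings: 3 × 25.93 ≈ 78 years.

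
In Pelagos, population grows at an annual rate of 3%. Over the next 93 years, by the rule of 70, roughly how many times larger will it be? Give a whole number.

70/3 ≈ 23.33 years per doubling.
93 years fits 4 doublings: 2^4 = 16.

about 16 times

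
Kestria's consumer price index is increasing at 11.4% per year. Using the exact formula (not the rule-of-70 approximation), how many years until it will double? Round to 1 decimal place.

t = ln(2) / ln(1 + 0.114) = 0.6931 / 0.107957 ≈ 6.42.

6.4 years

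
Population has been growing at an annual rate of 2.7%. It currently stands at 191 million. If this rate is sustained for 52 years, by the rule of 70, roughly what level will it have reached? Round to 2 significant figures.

around 770 million

It doubles every 70/2.7 ≈ 25.93 years, so 52 years is 2.01 doublings.
2^2.01 ≈ 4.03; 191 × 4.03 ≈ 770 million.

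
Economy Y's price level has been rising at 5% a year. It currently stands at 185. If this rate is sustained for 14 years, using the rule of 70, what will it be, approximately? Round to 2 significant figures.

It doubles every 70/5 ≈ 14.00 years, so 14 years is 1.00 doublings.
2^1.00 ≈ 2.00; 185 × 2.00 ≈ 370.

roughly 370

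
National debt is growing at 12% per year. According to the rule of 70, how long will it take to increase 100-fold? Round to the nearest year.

about 39 years

One doubling takes 70/12 = 5.83 years.
100× is log₂ 100 ≈ 6.64 doublings, so ≈ 6.64 × 5.83 = 39 years.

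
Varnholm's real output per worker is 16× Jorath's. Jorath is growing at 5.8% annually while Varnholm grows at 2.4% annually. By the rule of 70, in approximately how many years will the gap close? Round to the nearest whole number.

about 82 years

Jorath gains on Varnholm at 5.8% − 2.4% = 3.4 points a year.
At that relative rate the gap halves every 70/3.4 ≈ 20.59 years.
A 16× gap closes after 4 halvings: 4 × 20.59 ≈ 82 years.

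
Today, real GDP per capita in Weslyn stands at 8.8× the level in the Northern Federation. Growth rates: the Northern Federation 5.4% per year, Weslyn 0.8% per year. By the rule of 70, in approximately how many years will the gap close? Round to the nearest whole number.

What matters is the difference: 4.6 pp.
Rule of 70 on the gap: the ratio halves every 70/4.6 ≈ 15.22 years.
An 8.8× gap takes log₂(8.8) ≈ 3.14 halvings to close: 3.14 × 15.22 ≈ 48 years.

roughly 48 years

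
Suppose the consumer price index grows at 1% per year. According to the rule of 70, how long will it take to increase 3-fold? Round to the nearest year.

111 years

At 1% it doubles every 70/1 ≈ 70.00 years.
Reaching 3× takes log₂(3) ≈ 1.58 doublings.
1.58 × 70.00 ≈ 111 years.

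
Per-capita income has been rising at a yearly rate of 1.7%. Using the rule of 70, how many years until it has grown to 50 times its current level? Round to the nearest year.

At 1.7% it doubles every 70/1.7 ≈ 41.18 years.
50× is log₂ 50 ≈ 5.64 doublings, so ≈ 5.64 × 41.18 = 232 years.

around 232 years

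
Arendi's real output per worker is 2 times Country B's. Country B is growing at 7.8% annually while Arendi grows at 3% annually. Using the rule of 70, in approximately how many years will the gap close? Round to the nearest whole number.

What matters is the difference: 4.8 pp.
Rule of 70 on the gap: the ratio halves every 70/4.8 ≈ 14.58 years.
A 2 times gap closes after 1 halving: 1 × 14.58 ≈ 15 years.

roughly 15 years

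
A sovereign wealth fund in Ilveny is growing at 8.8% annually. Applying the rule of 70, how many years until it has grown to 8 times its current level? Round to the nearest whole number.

around 24 years

Doubling time ≈ 70/8.8 = 7.95 years.
Getting to 8× needs 3 doublings: 3 × 7.95 ≈ 24 years.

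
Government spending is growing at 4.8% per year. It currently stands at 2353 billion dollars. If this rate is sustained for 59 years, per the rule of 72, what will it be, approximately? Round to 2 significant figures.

It doubles every 72/4.8 ≈ 15.00 years, so 59 years is 3.93 doublings.
2^3.93 ≈ 15.24; 2353 × 15.24 ≈ 36000 billion dollars.

around 36000 billion dollars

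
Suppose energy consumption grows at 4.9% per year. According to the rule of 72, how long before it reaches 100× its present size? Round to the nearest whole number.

roughly 98 years

Doubling time ≈ 72/4.9 = 14.69 years.
Reaching 100× takes log₂(100) ≈ 6.64 doublings.
6.64 × 14.69 ≈ 98 years.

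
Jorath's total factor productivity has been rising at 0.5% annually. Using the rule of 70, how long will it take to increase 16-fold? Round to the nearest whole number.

approximately 560 years

One doubling takes 70/0.5 = 140.00 years.
16× is 4 doublings, so 4 × 140.00 ≈ 560 years.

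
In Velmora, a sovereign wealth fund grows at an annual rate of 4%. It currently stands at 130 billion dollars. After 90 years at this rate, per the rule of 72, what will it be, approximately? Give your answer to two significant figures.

It doubles every 72/4 ≈ 18.00 years, so 90 years is 5.00 doublings.
2^5.00 ≈ 32.00; 130 × 32.00 ≈ 4200 billion dollars.

approximately 4200 billion dollars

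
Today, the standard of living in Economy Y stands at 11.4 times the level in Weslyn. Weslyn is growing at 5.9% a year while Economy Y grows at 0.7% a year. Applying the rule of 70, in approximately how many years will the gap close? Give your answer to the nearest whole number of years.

What matters is the difference: 5.2 pp.
Rule of 70 on the gap: the ratio halves every 70/5.2 ≈ 13.46 years.
An 11.4 times gap takes log₂(11.4) ≈ 3.51 halvings to close: 3.51 × 13.46 ≈ 47 years.

about 47 years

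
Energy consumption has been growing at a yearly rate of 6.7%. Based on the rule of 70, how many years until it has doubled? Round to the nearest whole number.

approximately 10 years

At 6.7%, doubling takes about 70/6.7 = 10.45 years.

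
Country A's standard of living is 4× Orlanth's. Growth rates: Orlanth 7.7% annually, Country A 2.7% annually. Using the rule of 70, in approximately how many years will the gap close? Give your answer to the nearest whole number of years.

Orlanth gains on Country A at 7.7% − 2.7% = 5 points a year.
At that relative rate the gap halves every 70/5 ≈ 14.00 years.
A 4× gap closes after 2 halvings: 2 × 14.00 ≈ 28 years.

approximately 28 years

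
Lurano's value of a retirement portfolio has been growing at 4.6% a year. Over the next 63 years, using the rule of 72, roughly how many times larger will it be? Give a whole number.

Doubling time ≈ 72/4.6 = 15.65 years.
63/15.65 ≈ 4 doublings, so about 2^4 = 16×.

≈ 16 times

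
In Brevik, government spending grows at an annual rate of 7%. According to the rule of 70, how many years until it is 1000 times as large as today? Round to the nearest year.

One doubling takes 70/7 = 10.00 years.
Reaching 1000× takes log₂(1000) ≈ 9.97 doublings.
9.97 × 10.00 ≈ 100 years.

about 100 years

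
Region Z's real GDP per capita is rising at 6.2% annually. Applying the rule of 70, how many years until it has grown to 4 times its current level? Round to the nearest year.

Doubling time ≈ 70/6.2 = 11.29 years.
4 = 2^2, so 2 doublings → 23 years.

23 years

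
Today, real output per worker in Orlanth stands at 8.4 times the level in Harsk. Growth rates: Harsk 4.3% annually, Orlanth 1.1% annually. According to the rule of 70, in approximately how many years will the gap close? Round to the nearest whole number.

What matters is the difference: 3.2 pp.
Rule of 70 on the gap: the ratio halves every 70/3.2 ≈ 21.88 years.
An 8.4 times gap takes log₂(8.4) ≈ 3.07 halvings to close: 3.07 × 21.88 ≈ 67 years.

around 67 years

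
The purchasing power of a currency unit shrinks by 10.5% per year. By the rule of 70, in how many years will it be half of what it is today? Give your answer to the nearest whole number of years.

7 years

The rule works in reverse for decay: 70/10.5 ≈ 6.67 years to halve.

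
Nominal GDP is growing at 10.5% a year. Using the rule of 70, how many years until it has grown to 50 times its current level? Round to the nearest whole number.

One doubling takes 70/10.5 = 6.67 years.
Reaching 50× takes log₂(50) ≈ 5.64 doublings.
5.64 × 6.67 ≈ 38 years.

≈ 38 years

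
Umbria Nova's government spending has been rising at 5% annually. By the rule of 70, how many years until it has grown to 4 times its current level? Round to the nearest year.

At 5% it doubles every 70/5 ≈ 14.00 years.
4 = 2^2, so 2 doublings → 28 years.

around 28 years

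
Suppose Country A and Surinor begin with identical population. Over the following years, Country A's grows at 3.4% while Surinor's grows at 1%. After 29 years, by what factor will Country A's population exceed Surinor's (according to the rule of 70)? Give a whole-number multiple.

Country A pulls ahead at 2.4 pp per year, so the ratio doubles every 70/2.4 ≈ 29.17 years.
In 29 years that's 0.99 doublings: 2^0.99 ≈ 2.

around 2 times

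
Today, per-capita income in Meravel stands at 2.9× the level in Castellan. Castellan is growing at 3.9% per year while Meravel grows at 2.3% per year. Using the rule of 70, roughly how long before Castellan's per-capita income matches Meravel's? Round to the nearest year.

67 years

The growth-rate gap is 3.9% − 2.3% = 1.6 percentage points.
So the ratio between them halves every 70/1.6 ≈ 43.75 years.
A 2.9× gap takes log₂(2.9) ≈ 1.54 halvings to close: 1.54 × 43.75 ≈ 67 years.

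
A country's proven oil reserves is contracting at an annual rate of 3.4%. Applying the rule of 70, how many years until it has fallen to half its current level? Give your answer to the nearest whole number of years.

Falling at 3.4%, it halves about every 70/3.4 = 20.59 years.

21 years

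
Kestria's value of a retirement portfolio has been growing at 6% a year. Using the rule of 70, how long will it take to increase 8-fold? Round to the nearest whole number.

around 35 years

One doubling takes 70/6 = 11.67 years.
8 = 2^3, so 3 doublings → 35 years.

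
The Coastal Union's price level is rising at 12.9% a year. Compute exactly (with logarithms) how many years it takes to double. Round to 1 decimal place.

5.7 years

t = ln(2) / ln(1 + 0.129) = 0.6931 / 0.121332 ≈ 5.71.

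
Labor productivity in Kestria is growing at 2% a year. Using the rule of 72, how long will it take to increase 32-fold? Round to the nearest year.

Doubling time ≈ 72/2 = 36.00 years.
32 = 2^5, so 5 doublings → 180 years.

approximately 180 years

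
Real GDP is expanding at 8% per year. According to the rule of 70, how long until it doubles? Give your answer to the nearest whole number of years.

Doubling time ≈ 70 / 8 = 8.75 years.

roughly 9 years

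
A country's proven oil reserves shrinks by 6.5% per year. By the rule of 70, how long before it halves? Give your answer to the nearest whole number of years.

Halving time ≈ 70 / 6.5 = 10.77 → 11 years.

about 11 years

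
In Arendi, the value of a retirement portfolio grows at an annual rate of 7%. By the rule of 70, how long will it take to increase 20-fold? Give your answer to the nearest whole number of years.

One doubling takes 70/7 = 10.00 years.
20× is log₂ 20 ≈ 4.32 doublings, so ≈ 4.32 × 10.00 = 43 years.

approximately 43 years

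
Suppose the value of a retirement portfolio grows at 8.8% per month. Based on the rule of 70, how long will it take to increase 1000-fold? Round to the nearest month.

roughly 79 months

Doubling time ≈ 70/8.8 = 7.95 months.
Reaching 1000× takes log₂(1000) ≈ 9.97 doublings.
9.97 × 7.95 ≈ 79 months.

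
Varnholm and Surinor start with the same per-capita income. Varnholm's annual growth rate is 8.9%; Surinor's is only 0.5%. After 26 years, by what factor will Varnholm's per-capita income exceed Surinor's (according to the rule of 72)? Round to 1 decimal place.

Varnholm pulls ahead at 8.4 pp per year, so the ratio doubles every 72/8.4 ≈ 8.57 years.
In 26 years that's 3.03 doublings: 2^3.03 ≈ 8.2.

roughly 8.2 times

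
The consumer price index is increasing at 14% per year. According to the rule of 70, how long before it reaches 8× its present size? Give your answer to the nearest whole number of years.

One doubling takes 70/14 = 5.00 years.
8× is 3 doublings, so 3 × 5.00 ≈ 15 years.

approximately 15 years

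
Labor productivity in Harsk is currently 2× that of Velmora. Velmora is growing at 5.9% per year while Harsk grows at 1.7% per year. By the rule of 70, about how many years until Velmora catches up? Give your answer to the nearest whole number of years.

Velmora gains on Harsk at 5.9% − 1.7% = 4.2 points a year.
At that relative rate the gap halves every 70/4.2 ≈ 16.67 years.
A 2× gap closes after 1 halving: 1 × 16.67 ≈ 17 years.

approximately 17 years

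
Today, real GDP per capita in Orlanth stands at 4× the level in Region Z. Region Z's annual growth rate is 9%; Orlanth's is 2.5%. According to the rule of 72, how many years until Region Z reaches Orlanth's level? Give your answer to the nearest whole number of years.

The growth-rate gap is 9% − 2.5% = 6.5 percentage points.
So the ratio between them halves every 72/6.5 ≈ 11.08 years.
A 4× gap closes after 2 halvings: 2 × 11.08 ≈ 22 years.

roughly 22 years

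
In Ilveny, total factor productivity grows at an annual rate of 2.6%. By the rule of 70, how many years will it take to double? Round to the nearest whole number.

Doubling time ≈ 70 / 2.6 = 26.92 years.

27 years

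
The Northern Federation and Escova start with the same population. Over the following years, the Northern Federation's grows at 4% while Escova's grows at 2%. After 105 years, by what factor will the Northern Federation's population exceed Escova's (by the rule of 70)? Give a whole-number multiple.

≈ 8 times

Only the 2-point difference matters.
70/2 ≈ 35.00 years per doubling of the ratio; 105 years gives 3.00 doublings, so ≈ 8×.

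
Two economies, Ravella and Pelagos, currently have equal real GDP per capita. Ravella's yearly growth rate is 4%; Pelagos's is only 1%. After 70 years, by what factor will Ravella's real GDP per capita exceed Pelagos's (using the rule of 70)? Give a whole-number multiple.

Ravella pulls ahead at 3 pp per year, so the ratio doubles every 70/3 ≈ 23.33 years.
In 70 years that's 3.00 doublings: 2^3.00 ≈ 8.

8 times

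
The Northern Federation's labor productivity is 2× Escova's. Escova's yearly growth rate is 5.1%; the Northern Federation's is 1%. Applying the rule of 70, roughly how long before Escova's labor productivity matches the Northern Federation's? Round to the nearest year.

17 years

The growth-rate gap is 5.1% − 1% = 4.1 percentage points.
So the ratio between them halves every 70/4.1 ≈ 17.07 years.
A 2× gap closes after 1 halving: 1 × 17.07 ≈ 17 years.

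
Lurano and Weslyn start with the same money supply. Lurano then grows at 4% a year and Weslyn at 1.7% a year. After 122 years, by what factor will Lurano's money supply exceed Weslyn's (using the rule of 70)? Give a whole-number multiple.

around 16 times

Lurano pulls ahead at 2.3 pp per year, so the ratio doubles every 70/2.3 ≈ 30.43 years.
In 122 years that's 4.01 doublings: 2^4.01 ≈ 16.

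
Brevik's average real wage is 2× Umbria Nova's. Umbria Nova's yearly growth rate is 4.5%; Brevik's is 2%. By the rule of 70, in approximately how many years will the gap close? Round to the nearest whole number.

28 years

The growth-rate gap is 4.5% − 2% = 2.5 percentage points.
So the ratio between them halves every 70/2.5 ≈ 28.00 years.
A 2× gap closes after 1 halving: 1 × 28.00 ≈ 28 years.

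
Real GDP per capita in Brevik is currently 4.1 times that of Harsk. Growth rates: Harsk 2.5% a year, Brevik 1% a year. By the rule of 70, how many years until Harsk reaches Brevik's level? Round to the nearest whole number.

Harsk gains on Brevik at 2.5% − 1% = 1.5 points a year.
At that relative rate the gap halves every 70/1.5 ≈ 46.67 years.
A 4.1 times gap takes log₂(4.1) ≈ 2.04 halvings to close: 2.04 × 46.67 ≈ 95 years.

approximately 95 years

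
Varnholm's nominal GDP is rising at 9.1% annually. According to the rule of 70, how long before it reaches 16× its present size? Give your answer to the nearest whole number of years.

Doubling time ≈ 70/9.1 = 7.69 years.
16 = 2^4, so 4 doublings → 31 years.

≈ 31 years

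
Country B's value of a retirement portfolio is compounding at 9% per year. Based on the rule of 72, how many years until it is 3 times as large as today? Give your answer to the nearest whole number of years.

At 9% it doubles every 72/9 ≈ 8.00 years.
Reaching 3× takes log₂(3) ≈ 1.58 doublings.
1.58 × 8.00 ≈ 13 years.

≈ 13 years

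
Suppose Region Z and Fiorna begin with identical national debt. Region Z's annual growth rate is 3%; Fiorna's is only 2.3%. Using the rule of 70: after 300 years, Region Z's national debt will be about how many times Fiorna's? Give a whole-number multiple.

approximately 8 times

Rate gap = 3% − 2.3% = 0.7 points.
The ratio doubles every 70/0.7 ≈ 100.00 years.
300/100.00 ≈ 3.00 doublings → ratio ≈ 2^3.00 ≈ 8.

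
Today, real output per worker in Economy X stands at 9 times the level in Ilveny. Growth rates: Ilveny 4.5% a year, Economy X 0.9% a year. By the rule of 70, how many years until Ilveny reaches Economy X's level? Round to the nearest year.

approximately 62 years

Ilveny gains on Economy X at 4.5% − 0.9% = 3.6 points a year.
At that relative rate the gap halves every 70/3.6 ≈ 19.44 years.
A 9 times gap takes log₂(9) ≈ 3.17 halvings to close: 3.17 × 19.44 ≈ 62 years.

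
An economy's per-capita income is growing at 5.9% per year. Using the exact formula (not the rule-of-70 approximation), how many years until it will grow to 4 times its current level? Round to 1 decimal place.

t = ln(4) / ln(1 + 0.059) = 1.3863 / 0.057325 ≈ 24.18.

24.2 years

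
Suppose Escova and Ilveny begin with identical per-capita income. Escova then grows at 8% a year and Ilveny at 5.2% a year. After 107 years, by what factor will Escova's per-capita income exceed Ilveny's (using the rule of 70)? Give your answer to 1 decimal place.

Rate gap = 8% − 5.2% = 2.8 points.
The ratio doubles every 70/2.8 ≈ 25.00 years.
107/25.00 ≈ 4.28 doublings → ratio ≈ 2^4.28 ≈ 19.4.

19.4 times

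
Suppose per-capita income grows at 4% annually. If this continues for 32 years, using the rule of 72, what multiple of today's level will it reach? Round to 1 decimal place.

about 3.4 times

Doubles every ≈ 18.00 years (72/4).
32 years is 1.78 doublings; 2^1.78 ≈ 3.4×.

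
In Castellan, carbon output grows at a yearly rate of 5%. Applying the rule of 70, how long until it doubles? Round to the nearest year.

Doubling time ≈ 70 / 5 = 14.00 years.

≈ 14 years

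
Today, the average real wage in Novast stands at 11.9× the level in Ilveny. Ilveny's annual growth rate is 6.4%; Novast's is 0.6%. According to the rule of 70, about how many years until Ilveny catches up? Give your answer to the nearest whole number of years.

approximately 43 years

Ilveny gains on Novast at 6.4% − 0.6% = 5.8 points a year.
At that relative rate the gap halves every 70/5.8 ≈ 12.07 years.
An 11.9× gap takes log₂(11.9) ≈ 3.57 halvings to close: 3.57 × 12.07 ≈ 43 years.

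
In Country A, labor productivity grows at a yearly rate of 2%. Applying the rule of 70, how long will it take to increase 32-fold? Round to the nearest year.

roughly 175 years

One doubling takes 70/2 = 35.00 years.
32× is 5 doublings, so 5 × 35.00 ≈ 175 years.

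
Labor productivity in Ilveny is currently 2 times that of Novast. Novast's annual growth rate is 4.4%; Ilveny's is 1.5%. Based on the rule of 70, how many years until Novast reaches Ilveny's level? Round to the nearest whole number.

about 24 years

The growth-rate gap is 4.4% − 1.5% = 2.9 percentage points.
So the ratio between them halves every 70/2.9 ≈ 24.14 years.
A 2 times gap closes after 1 halving: 1 × 24.14 ≈ 24 years.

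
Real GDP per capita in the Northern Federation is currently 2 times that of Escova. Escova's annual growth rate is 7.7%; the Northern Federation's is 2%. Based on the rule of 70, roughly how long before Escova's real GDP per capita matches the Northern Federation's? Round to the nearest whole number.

Escova gains on the Northern Federation at 7.7% − 2% = 5.7 points a year.
At that relative rate the gap halves every 70/5.7 ≈ 12.28 years.
A 2 times gap closes after 1 halving: 1 × 12.28 ≈ 12 years.

roughly 12 years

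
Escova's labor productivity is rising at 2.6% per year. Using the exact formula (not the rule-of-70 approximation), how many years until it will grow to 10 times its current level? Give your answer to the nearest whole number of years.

90 years

t = ln(10) / ln(1 + 0.026) = 2.3026 / 0.025668 ≈ 89.71.
≈ 90 years.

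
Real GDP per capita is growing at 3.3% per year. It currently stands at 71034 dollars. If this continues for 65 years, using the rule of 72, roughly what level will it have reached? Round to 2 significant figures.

around 560000 dollars

It doubles every 72/3.3 ≈ 21.82 years, so 65 years is 2.98 doublings.
2^2.98 ≈ 7.89; 71034 × 7.89 ≈ 560000 dollars.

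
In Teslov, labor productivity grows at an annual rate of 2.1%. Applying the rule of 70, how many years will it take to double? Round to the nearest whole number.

At 2.1%, doubling takes about 70/2.1 = 33.33 years.

around 33 years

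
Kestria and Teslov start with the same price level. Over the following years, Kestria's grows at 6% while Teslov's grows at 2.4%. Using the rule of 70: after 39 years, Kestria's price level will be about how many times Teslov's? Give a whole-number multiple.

Rate gap = 6% − 2.4% = 3.6 points.
The ratio doubles every 70/3.6 ≈ 19.44 years.
39/19.44 ≈ 2.01 doublings → ratio ≈ 2^2.01 ≈ 4.

around 4 times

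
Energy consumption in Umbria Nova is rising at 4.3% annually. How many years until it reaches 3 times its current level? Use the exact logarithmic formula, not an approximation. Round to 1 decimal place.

26.1 years

t = ln(3) / ln(1 + 0.043) = 1.0986 / 0.042101 ≈ 26.09.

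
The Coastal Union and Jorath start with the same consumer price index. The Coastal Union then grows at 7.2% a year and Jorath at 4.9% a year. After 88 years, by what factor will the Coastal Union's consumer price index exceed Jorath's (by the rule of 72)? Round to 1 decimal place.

≈ 7.0 times

Rate gap = 7.2% − 4.9% = 2.3 points.
The ratio doubles every 72/2.3 ≈ 31.30 years.
88/31.30 ≈ 2.81 doublings → ratio ≈ 2^2.81 ≈ 7.0.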